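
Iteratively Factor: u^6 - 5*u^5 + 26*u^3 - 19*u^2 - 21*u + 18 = (u + 2)*(u^5 - 7*u^4 + 14*u^3 - 2*u^2 - 15*u + 9) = (u - 3)*(u + 2)*(u^4 - 4*u^3 + 2*u^2 + 4*u - 3) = (u - 3)*(u - 1)*(u + 2)*(u^3 - 3*u^2 - u + 3) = (u - 3)*(u - 1)^2*(u + 2)*(u^2 - 2*u - 3) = (u - 3)*(u - 1)^2*(u + 1)*(u + 2)*(u - 3)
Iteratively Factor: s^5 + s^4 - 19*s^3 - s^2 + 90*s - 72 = (s + 4)*(s^4 - 3*s^3 - 7*s^2 + 27*s - 18) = (s + 3)*(s + 4)*(s^3 - 6*s^2 + 11*s - 6) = (s - 2)*(s + 3)*(s + 4)*(s^2 - 4*s + 3) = (s - 3)*(s - 2)*(s + 3)*(s + 4)*(s - 1)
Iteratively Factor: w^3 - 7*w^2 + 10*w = (w - 5)*(w^2 - 2*w) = w*(w - 5)*(w - 2)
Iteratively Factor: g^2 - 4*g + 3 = (g - 1)*(g - 3)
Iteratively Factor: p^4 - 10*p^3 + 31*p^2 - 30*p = (p - 5)*(p^3 - 5*p^2 + 6*p) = (p - 5)*(p - 3)*(p^2 - 2*p) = (p - 5)*(p - 3)*(p - 2)*(p)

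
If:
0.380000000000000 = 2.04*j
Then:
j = 0.19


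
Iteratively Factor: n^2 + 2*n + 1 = (n + 1)*(n + 1)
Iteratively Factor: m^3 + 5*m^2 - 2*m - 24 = (m - 2)*(m^2 + 7*m + 12) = (m - 2)*(m + 4)*(m + 3)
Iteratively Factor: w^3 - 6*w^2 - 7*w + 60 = (w - 4)*(w^2 - 2*w - 15) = (w - 4)*(w + 3)*(w - 5)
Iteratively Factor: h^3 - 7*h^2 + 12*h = (h - 3)*(h^2 - 4*h) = (h - 4)*(h - 3)*(h)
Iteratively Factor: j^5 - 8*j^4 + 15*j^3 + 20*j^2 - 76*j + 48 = (j - 4)*(j^4 - 4*j^3 - j^2 + 16*j - 12) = (j - 4)*(j + 2)*(j^3 - 6*j^2 + 11*j - 6) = (j - 4)*(j - 2)*(j + 2)*(j^2 - 4*j + 3) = (j - 4)*(j - 2)*(j - 1)*(j + 2)*(j - 3)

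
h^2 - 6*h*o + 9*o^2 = (h - 3*o)^2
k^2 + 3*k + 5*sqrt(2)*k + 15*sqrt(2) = (k + 3)*(k + 5*sqrt(2))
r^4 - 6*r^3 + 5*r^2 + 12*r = r*(r - 4)*(r - 3)*(r + 1)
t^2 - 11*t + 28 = (t - 7)*(t - 4)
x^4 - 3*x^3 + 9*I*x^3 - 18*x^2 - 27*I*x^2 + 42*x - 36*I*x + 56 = (x - 4)*(x + 1)*(x + 2*I)*(x + 7*I)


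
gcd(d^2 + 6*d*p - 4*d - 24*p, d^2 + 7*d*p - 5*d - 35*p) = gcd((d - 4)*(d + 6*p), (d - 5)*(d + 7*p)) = 1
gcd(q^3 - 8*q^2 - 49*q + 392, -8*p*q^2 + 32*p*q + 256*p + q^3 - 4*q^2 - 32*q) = q - 8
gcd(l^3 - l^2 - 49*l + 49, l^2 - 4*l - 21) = l - 7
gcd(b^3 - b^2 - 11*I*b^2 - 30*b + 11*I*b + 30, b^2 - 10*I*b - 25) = b - 5*I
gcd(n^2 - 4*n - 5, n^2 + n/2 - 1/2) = n + 1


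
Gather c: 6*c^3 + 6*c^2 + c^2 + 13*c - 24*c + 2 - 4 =6*c^3 + 7*c^2 - 11*c - 2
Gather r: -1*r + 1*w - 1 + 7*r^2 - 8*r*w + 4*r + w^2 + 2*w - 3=7*r^2 + r*(3 - 8*w) + w^2 + 3*w - 4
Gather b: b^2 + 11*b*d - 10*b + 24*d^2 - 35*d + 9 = b^2 + b*(11*d - 10) + 24*d^2 - 35*d + 9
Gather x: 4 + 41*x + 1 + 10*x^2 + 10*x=10*x^2 + 51*x + 5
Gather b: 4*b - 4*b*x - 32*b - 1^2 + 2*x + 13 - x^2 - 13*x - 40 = b*(-4*x - 28) - x^2 - 11*x - 28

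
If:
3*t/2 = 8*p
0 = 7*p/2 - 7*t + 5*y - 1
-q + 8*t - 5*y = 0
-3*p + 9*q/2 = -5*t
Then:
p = 54/761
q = -284/761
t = 288/761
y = 2588/3805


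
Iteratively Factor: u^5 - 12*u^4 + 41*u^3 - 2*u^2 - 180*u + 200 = (u - 5)*(u^4 - 7*u^3 + 6*u^2 + 28*u - 40) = (u - 5)*(u - 2)*(u^3 - 5*u^2 - 4*u + 20) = (u - 5)^2*(u - 2)*(u^2 - 4) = (u - 5)^2*(u - 2)*(u + 2)*(u - 2)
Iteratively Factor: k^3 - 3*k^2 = (k)*(k^2 - 3*k) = k*(k - 3)*(k)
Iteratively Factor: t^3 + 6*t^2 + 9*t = (t + 3)*(t^2 + 3*t) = t*(t + 3)*(t + 3)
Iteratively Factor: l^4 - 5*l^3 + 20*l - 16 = (l + 2)*(l^3 - 7*l^2 + 14*l - 8) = (l - 1)*(l + 2)*(l^2 - 6*l + 8) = (l - 4)*(l - 1)*(l + 2)*(l - 2)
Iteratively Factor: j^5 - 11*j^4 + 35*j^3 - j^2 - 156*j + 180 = (j + 2)*(j^4 - 13*j^3 + 61*j^2 - 123*j + 90) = (j - 5)*(j + 2)*(j^3 - 8*j^2 + 21*j - 18) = (j - 5)*(j - 3)*(j + 2)*(j^2 - 5*j + 6) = (j - 5)*(j - 3)*(j - 2)*(j + 2)*(j - 3)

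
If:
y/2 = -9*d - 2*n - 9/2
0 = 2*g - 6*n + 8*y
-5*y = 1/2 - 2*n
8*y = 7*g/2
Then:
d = -109/612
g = -24/17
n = -22/17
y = -21/34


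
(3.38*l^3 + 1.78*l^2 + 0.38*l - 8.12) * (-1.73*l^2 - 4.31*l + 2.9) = -5.8474*l^5 - 17.6472*l^4 + 1.4728*l^3 + 17.5718*l^2 + 36.0992*l - 23.548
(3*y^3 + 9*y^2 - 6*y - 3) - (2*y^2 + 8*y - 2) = 3*y^3 + 7*y^2 - 14*y - 1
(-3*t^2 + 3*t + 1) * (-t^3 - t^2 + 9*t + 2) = 3*t^5 - 31*t^3 + 20*t^2 + 15*t + 2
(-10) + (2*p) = 2*p - 10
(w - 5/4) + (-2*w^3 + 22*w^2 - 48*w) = -2*w^3 + 22*w^2 - 47*w - 5/4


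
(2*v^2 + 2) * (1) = 2*v^2 + 2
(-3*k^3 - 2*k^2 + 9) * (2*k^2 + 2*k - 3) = -6*k^5 - 10*k^4 + 5*k^3 + 24*k^2 + 18*k - 27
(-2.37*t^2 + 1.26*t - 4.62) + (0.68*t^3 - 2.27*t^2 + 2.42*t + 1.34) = 0.68*t^3 - 4.64*t^2 + 3.68*t - 3.28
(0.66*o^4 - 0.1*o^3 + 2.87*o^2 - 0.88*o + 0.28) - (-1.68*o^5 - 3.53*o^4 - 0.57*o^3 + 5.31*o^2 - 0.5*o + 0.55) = 1.68*o^5 + 4.19*o^4 + 0.47*o^3 - 2.44*o^2 - 0.38*o - 0.27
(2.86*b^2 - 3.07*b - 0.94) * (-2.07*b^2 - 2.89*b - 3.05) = -5.9202*b^4 - 1.9105*b^3 + 2.0951*b^2 + 12.0801*b + 2.867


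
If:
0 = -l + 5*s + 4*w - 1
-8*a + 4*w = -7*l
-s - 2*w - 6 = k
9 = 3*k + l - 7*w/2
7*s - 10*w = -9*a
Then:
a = -32403/4913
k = -771/4913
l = -25304/4913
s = 12341/4913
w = -20524/4913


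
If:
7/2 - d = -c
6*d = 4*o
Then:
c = 2*o/3 - 7/2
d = 2*o/3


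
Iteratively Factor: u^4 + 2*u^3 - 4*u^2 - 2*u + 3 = (u + 3)*(u^3 - u^2 - u + 1) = (u + 1)*(u + 3)*(u^2 - 2*u + 1) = (u - 1)*(u + 1)*(u + 3)*(u - 1)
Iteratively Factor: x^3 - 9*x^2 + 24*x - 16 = (x - 4)*(x^2 - 5*x + 4) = (x - 4)^2*(x - 1)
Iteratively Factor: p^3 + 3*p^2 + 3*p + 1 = (p + 1)*(p^2 + 2*p + 1) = (p + 1)^2*(p + 1)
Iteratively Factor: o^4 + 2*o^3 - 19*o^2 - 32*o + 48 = (o - 4)*(o^3 + 6*o^2 + 5*o - 12) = (o - 4)*(o + 4)*(o^2 + 2*o - 3) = (o - 4)*(o + 3)*(o + 4)*(o - 1)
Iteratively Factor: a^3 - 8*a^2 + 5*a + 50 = (a - 5)*(a^2 - 3*a - 10) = (a - 5)^2*(a + 2)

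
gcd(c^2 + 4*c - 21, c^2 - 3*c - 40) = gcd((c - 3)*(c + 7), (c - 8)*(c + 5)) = 1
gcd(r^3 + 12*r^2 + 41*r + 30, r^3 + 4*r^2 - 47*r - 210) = r^2 + 11*r + 30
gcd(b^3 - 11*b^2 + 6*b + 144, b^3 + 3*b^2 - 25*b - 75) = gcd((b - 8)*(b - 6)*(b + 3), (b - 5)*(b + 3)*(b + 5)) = b + 3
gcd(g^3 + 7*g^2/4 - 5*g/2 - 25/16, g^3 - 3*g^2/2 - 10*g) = g + 5/2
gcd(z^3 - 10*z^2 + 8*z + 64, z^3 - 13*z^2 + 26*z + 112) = z^2 - 6*z - 16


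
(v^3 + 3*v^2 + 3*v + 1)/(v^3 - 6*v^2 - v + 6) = (v^2 + 2*v + 1)/(v^2 - 7*v + 6)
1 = 1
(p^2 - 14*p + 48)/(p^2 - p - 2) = (-p^2 + 14*p - 48)/(-p^2 + p + 2)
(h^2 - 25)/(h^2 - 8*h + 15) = (h + 5)/(h - 3)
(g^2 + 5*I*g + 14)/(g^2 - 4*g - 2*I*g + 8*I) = (g + 7*I)/(g - 4)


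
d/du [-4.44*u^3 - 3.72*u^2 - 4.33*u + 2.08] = -13.32*u^2 - 7.44*u - 4.33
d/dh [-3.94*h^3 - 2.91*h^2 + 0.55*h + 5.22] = -11.82*h^2 - 5.82*h + 0.55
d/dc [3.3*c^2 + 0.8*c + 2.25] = 6.6*c + 0.8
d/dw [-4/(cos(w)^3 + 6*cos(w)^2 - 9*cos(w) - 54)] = 12*(sin(w)^2 - 4*cos(w) + 2)*sin(w)/(cos(w)^3 + 6*cos(w)^2 - 9*cos(w) - 54)^2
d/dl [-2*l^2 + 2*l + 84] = 2 - 4*l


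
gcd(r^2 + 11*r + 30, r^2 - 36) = r + 6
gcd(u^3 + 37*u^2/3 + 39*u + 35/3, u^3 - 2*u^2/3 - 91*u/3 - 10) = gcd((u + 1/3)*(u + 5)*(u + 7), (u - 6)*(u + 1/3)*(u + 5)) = u^2 + 16*u/3 + 5/3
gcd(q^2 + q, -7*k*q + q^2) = q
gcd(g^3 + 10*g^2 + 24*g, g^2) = g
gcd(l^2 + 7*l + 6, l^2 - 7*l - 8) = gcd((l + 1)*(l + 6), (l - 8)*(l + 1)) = l + 1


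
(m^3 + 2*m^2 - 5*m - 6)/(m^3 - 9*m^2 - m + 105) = (m^2 - m - 2)/(m^2 - 12*m + 35)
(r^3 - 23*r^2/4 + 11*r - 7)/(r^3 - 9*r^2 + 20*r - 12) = (4*r^2 - 15*r + 14)/(4*(r^2 - 7*r + 6))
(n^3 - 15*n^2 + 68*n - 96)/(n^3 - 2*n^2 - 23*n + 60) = (n - 8)/(n + 5)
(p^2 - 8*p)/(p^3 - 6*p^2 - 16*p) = 1/(p + 2)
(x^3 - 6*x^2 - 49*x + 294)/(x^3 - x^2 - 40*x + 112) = (x^2 - 13*x + 42)/(x^2 - 8*x + 16)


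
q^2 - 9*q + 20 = (q - 5)*(q - 4)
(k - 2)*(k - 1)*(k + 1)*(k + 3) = k^4 + k^3 - 7*k^2 - k + 6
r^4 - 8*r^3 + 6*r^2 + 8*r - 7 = (r - 7)*(r - 1)^2*(r + 1)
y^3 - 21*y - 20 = (y - 5)*(y + 1)*(y + 4)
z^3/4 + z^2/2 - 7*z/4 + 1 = (z/4 + 1)*(z - 1)^2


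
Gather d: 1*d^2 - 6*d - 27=d^2 - 6*d - 27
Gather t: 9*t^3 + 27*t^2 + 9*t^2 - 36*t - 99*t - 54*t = 9*t^3 + 36*t^2 - 189*t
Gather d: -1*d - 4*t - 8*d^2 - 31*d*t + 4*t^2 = -8*d^2 + d*(-31*t - 1) + 4*t^2 - 4*t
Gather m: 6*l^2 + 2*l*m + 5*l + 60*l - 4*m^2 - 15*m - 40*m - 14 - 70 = 6*l^2 + 65*l - 4*m^2 + m*(2*l - 55) - 84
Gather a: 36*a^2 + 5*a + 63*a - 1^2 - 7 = 36*a^2 + 68*a - 8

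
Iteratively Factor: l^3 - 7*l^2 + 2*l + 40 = (l - 4)*(l^2 - 3*l - 10) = (l - 4)*(l + 2)*(l - 5)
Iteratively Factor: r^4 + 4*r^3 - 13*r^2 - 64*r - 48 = (r - 4)*(r^3 + 8*r^2 + 19*r + 12) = (r - 4)*(r + 4)*(r^2 + 4*r + 3) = (r - 4)*(r + 3)*(r + 4)*(r + 1)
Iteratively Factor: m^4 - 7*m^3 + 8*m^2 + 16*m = (m - 4)*(m^3 - 3*m^2 - 4*m) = m*(m - 4)*(m^2 - 3*m - 4) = m*(m - 4)*(m + 1)*(m - 4)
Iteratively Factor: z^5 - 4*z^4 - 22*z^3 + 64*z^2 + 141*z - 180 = (z - 5)*(z^4 + z^3 - 17*z^2 - 21*z + 36) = (z - 5)*(z + 3)*(z^3 - 2*z^2 - 11*z + 12) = (z - 5)*(z - 4)*(z + 3)*(z^2 + 2*z - 3) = (z - 5)*(z - 4)*(z - 1)*(z + 3)*(z + 3)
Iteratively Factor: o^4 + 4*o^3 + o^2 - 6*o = (o + 3)*(o^3 + o^2 - 2*o) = o*(o + 3)*(o^2 + o - 2) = o*(o + 2)*(o + 3)*(o - 1)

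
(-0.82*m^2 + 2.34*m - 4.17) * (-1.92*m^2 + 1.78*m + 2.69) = 1.5744*m^4 - 5.9524*m^3 + 9.9658*m^2 - 1.128*m - 11.2173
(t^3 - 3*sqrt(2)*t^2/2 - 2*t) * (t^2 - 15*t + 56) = t^5 - 15*t^4 - 3*sqrt(2)*t^4/2 + 45*sqrt(2)*t^3/2 + 54*t^3 - 84*sqrt(2)*t^2 + 30*t^2 - 112*t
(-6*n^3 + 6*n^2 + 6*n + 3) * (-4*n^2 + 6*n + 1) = 24*n^5 - 60*n^4 + 6*n^3 + 30*n^2 + 24*n + 3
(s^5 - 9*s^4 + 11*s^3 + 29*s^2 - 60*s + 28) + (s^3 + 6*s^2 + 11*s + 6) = s^5 - 9*s^4 + 12*s^3 + 35*s^2 - 49*s + 34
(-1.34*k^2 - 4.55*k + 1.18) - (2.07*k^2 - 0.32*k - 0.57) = -3.41*k^2 - 4.23*k + 1.75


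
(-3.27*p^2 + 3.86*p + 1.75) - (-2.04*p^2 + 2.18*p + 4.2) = -1.23*p^2 + 1.68*p - 2.45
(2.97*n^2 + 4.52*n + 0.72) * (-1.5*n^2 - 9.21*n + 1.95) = -4.455*n^4 - 34.1337*n^3 - 36.9177*n^2 + 2.1828*n + 1.404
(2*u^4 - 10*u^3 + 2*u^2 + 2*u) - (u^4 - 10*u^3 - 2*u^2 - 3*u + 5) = u^4 + 4*u^2 + 5*u - 5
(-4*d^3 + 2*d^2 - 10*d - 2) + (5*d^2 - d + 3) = -4*d^3 + 7*d^2 - 11*d + 1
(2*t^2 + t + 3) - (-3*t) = 2*t^2 + 4*t + 3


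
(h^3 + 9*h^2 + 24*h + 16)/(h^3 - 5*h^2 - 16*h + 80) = (h^2 + 5*h + 4)/(h^2 - 9*h + 20)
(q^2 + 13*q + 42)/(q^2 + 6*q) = (q + 7)/q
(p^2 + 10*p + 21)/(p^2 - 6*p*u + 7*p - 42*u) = (p + 3)/(p - 6*u)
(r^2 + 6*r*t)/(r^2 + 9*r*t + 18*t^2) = r/(r + 3*t)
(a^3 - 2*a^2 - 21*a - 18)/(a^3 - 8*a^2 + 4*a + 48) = (a^2 + 4*a + 3)/(a^2 - 2*a - 8)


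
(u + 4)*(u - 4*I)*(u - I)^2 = u^4 + 4*u^3 - 6*I*u^3 - 9*u^2 - 24*I*u^2 - 36*u + 4*I*u + 16*I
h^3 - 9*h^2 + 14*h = h*(h - 7)*(h - 2)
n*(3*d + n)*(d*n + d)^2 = 3*d^3*n^3 + 6*d^3*n^2 + 3*d^3*n + d^2*n^4 + 2*d^2*n^3 + d^2*n^2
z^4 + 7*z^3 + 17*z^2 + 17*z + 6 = (z + 1)^2*(z + 2)*(z + 3)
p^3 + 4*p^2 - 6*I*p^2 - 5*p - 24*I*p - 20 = (p + 4)*(p - 5*I)*(p - I)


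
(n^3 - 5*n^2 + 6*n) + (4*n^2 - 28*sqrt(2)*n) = n^3 - n^2 - 28*sqrt(2)*n + 6*n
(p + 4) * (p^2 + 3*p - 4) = p^3 + 7*p^2 + 8*p - 16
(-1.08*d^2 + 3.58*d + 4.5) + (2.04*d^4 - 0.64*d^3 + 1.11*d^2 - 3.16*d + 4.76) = 2.04*d^4 - 0.64*d^3 + 0.03*d^2 + 0.42*d + 9.26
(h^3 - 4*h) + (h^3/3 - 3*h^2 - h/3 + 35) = 4*h^3/3 - 3*h^2 - 13*h/3 + 35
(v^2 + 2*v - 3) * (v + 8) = v^3 + 10*v^2 + 13*v - 24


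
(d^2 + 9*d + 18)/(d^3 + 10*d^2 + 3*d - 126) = (d + 3)/(d^2 + 4*d - 21)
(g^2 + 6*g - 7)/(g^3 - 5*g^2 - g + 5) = (g + 7)/(g^2 - 4*g - 5)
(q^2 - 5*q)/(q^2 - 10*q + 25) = q/(q - 5)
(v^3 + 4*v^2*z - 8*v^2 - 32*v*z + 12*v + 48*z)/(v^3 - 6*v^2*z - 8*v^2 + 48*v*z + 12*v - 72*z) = (-v - 4*z)/(-v + 6*z)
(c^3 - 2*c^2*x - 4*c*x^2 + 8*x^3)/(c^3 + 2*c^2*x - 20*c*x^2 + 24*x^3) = (c + 2*x)/(c + 6*x)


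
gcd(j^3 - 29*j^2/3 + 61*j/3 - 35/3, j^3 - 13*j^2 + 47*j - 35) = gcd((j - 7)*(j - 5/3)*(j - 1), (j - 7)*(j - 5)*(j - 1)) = j^2 - 8*j + 7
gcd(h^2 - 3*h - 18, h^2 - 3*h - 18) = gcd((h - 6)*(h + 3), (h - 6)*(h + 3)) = h^2 - 3*h - 18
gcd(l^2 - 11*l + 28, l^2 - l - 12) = l - 4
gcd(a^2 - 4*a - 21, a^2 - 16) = 1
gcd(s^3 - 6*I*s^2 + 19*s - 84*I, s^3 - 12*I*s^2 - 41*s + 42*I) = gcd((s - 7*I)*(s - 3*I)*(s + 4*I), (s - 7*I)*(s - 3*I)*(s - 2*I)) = s^2 - 10*I*s - 21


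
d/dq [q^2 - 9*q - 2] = 2*q - 9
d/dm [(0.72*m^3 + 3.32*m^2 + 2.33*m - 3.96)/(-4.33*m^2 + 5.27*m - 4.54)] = (-3.1176*m^4 + 7.5888*m^3 + 17.7789*m^2 - 64.4392*m + 10.291)/(18.7489*m^4 - 45.6382*m^3 + 67.0893*m^2 - 47.8516*m + 20.6116)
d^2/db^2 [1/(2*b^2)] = 3/b^4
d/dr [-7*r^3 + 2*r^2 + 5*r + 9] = -21*r^2 + 4*r + 5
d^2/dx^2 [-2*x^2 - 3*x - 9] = -4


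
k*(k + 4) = k^2 + 4*k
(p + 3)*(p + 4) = p^2 + 7*p + 12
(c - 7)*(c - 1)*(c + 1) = c^3 - 7*c^2 - c + 7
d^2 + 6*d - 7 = (d - 1)*(d + 7)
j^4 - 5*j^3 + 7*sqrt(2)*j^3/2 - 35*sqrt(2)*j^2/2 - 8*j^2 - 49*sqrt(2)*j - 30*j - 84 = (j - 7)*(j + 2)*(j + 3*sqrt(2)/2)*(j + 2*sqrt(2))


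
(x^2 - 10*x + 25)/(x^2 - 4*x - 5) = (x - 5)/(x + 1)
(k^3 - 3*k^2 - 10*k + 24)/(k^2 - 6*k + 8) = k + 3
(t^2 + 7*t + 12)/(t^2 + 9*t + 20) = (t + 3)/(t + 5)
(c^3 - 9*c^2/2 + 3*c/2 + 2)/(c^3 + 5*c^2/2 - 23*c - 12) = (c - 1)/(c + 6)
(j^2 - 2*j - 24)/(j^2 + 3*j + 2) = (j^2 - 2*j - 24)/(j^2 + 3*j + 2)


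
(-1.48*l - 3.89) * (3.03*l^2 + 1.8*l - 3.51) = -4.4844*l^3 - 14.4507*l^2 - 1.8072*l + 13.6539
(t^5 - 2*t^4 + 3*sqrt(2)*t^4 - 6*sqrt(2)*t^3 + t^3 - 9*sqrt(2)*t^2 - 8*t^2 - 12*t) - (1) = t^5 - 2*t^4 + 3*sqrt(2)*t^4 - 6*sqrt(2)*t^3 + t^3 - 9*sqrt(2)*t^2 - 8*t^2 - 12*t - 1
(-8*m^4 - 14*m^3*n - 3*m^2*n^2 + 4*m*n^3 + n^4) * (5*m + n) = -40*m^5 - 78*m^4*n - 29*m^3*n^2 + 17*m^2*n^3 + 9*m*n^4 + n^5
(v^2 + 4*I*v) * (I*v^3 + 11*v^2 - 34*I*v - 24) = I*v^5 + 7*v^4 + 10*I*v^3 + 112*v^2 - 96*I*v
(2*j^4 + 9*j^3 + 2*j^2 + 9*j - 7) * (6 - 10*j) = -20*j^5 - 78*j^4 + 34*j^3 - 78*j^2 + 124*j - 42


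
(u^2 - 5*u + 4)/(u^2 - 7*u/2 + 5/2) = 2*(u - 4)/(2*u - 5)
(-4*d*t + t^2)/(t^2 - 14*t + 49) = t*(-4*d + t)/(t^2 - 14*t + 49)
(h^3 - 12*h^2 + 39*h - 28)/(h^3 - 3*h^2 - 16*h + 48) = (h^2 - 8*h + 7)/(h^2 + h - 12)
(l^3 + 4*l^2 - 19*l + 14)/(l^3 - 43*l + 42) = (l - 2)/(l - 6)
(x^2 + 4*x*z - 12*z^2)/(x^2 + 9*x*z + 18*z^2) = (x - 2*z)/(x + 3*z)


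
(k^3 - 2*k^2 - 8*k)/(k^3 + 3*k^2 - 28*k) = (k + 2)/(k + 7)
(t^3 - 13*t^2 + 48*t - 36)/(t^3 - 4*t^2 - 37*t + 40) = (t^2 - 12*t + 36)/(t^2 - 3*t - 40)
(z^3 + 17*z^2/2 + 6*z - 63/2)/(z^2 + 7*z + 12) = (2*z^2 + 11*z - 21)/(2*(z + 4))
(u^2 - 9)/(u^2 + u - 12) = (u + 3)/(u + 4)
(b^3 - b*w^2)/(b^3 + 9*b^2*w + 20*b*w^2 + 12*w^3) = b*(b - w)/(b^2 + 8*b*w + 12*w^2)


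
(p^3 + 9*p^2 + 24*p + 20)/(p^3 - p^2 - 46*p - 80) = (p + 2)/(p - 8)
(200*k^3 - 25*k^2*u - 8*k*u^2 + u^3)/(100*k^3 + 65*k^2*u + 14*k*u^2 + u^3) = (40*k^2 - 13*k*u + u^2)/(20*k^2 + 9*k*u + u^2)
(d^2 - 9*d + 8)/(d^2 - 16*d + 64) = (d - 1)/(d - 8)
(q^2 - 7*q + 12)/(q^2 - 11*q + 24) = (q - 4)/(q - 8)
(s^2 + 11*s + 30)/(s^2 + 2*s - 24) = (s + 5)/(s - 4)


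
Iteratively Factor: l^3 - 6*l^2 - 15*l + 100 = (l + 4)*(l^2 - 10*l + 25) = (l - 5)*(l + 4)*(l - 5)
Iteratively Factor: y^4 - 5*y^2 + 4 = (y + 1)*(y^3 - y^2 - 4*y + 4) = (y - 2)*(y + 1)*(y^2 + y - 2) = (y - 2)*(y + 1)*(y + 2)*(y - 1)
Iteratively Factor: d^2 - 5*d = (d)*(d - 5)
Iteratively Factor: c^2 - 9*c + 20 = (c - 5)*(c - 4)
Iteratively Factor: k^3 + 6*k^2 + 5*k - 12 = (k + 3)*(k^2 + 3*k - 4) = (k - 1)*(k + 3)*(k + 4)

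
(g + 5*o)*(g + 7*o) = g^2 + 12*g*o + 35*o^2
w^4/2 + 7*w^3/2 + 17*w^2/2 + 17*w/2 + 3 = (w/2 + 1)*(w + 1)^2*(w + 3)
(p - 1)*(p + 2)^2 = p^3 + 3*p^2 - 4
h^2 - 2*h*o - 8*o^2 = (h - 4*o)*(h + 2*o)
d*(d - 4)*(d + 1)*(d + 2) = d^4 - d^3 - 10*d^2 - 8*d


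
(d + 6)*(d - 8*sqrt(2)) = d^2 - 8*sqrt(2)*d + 6*d - 48*sqrt(2)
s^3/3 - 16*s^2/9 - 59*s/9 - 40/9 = (s/3 + 1/3)*(s - 8)*(s + 5/3)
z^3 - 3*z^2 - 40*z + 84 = (z - 7)*(z - 2)*(z + 6)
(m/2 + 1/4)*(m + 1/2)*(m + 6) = m^3/2 + 7*m^2/2 + 25*m/8 + 3/4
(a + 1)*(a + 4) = a^2 + 5*a + 4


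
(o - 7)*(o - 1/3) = o^2 - 22*o/3 + 7/3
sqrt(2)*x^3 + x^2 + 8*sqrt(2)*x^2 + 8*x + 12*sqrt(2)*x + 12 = (x + 2)*(x + 6)*(sqrt(2)*x + 1)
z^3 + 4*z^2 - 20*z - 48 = (z - 4)*(z + 2)*(z + 6)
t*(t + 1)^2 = t^3 + 2*t^2 + t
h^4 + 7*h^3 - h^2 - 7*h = h*(h - 1)*(h + 1)*(h + 7)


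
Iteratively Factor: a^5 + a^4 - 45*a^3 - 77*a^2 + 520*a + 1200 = (a - 5)*(a^4 + 6*a^3 - 15*a^2 - 152*a - 240) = (a - 5)*(a + 4)*(a^3 + 2*a^2 - 23*a - 60) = (a - 5)*(a + 4)^2*(a^2 - 2*a - 15) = (a - 5)^2*(a + 4)^2*(a + 3)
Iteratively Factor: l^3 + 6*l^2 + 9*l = (l + 3)*(l^2 + 3*l) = l*(l + 3)*(l + 3)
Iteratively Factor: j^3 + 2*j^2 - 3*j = (j)*(j^2 + 2*j - 3) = j*(j + 3)*(j - 1)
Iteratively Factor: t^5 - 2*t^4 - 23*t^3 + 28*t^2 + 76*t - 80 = (t - 2)*(t^4 - 23*t^2 - 18*t + 40) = (t - 5)*(t - 2)*(t^3 + 5*t^2 + 2*t - 8) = (t - 5)*(t - 2)*(t + 4)*(t^2 + t - 2) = (t - 5)*(t - 2)*(t - 1)*(t + 4)*(t + 2)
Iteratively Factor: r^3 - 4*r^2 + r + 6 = (r - 2)*(r^2 - 2*r - 3) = (r - 3)*(r - 2)*(r + 1)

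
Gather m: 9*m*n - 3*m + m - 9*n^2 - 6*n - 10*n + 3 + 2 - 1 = m*(9*n - 2) - 9*n^2 - 16*n + 4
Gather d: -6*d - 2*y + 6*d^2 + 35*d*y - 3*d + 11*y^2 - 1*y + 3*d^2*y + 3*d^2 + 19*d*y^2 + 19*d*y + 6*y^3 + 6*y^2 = d^2*(3*y + 9) + d*(19*y^2 + 54*y - 9) + 6*y^3 + 17*y^2 - 3*y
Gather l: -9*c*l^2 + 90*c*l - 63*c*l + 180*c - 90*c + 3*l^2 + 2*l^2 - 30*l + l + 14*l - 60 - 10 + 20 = 90*c + l^2*(5 - 9*c) + l*(27*c - 15) - 50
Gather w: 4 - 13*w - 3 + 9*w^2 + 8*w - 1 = 9*w^2 - 5*w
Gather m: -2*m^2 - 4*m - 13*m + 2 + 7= -2*m^2 - 17*m + 9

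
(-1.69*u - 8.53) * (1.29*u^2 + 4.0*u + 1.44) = -2.1801*u^3 - 17.7637*u^2 - 36.5536*u - 12.2832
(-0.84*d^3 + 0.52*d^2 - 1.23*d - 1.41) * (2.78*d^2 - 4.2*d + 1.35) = -2.3352*d^5 + 4.9736*d^4 - 6.7374*d^3 + 1.9482*d^2 + 4.2615*d - 1.9035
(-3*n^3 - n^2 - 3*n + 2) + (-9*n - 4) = -3*n^3 - n^2 - 12*n - 2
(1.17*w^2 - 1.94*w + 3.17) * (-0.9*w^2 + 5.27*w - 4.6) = -1.053*w^4 + 7.9119*w^3 - 18.4588*w^2 + 25.6299*w - 14.582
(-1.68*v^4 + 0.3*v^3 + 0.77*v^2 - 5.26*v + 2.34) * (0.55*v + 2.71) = -0.924*v^5 - 4.3878*v^4 + 1.2365*v^3 - 0.8063*v^2 - 12.9676*v + 6.3414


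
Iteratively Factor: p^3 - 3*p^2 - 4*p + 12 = (p - 2)*(p^2 - p - 6) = (p - 2)*(p + 2)*(p - 3)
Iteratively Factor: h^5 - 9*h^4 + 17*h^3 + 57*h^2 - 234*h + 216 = (h + 3)*(h^4 - 12*h^3 + 53*h^2 - 102*h + 72) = (h - 2)*(h + 3)*(h^3 - 10*h^2 + 33*h - 36) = (h - 4)*(h - 2)*(h + 3)*(h^2 - 6*h + 9) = (h - 4)*(h - 3)*(h - 2)*(h + 3)*(h - 3)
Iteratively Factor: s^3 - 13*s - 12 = (s + 1)*(s^2 - s - 12) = (s + 1)*(s + 3)*(s - 4)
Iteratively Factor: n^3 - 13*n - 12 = (n + 3)*(n^2 - 3*n - 4) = (n + 1)*(n + 3)*(n - 4)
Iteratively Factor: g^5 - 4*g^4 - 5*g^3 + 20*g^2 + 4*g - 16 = (g - 1)*(g^4 - 3*g^3 - 8*g^2 + 12*g + 16) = (g - 2)*(g - 1)*(g^3 - g^2 - 10*g - 8) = (g - 2)*(g - 1)*(g + 1)*(g^2 - 2*g - 8) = (g - 2)*(g - 1)*(g + 1)*(g + 2)*(g - 4)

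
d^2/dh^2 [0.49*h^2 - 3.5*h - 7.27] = 0.980000000000000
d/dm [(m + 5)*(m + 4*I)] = 2*m + 5 + 4*I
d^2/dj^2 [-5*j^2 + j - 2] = -10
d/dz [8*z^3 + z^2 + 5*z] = 24*z^2 + 2*z + 5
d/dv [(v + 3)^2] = 2*v + 6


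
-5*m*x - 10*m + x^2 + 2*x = (-5*m + x)*(x + 2)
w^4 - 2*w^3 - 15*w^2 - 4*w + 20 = (w - 5)*(w - 1)*(w + 2)^2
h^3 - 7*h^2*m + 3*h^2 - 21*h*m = h*(h + 3)*(h - 7*m)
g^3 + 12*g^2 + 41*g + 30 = (g + 1)*(g + 5)*(g + 6)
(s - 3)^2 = s^2 - 6*s + 9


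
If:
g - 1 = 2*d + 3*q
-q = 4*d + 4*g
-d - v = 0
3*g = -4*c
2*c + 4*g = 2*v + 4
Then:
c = 57/2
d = 99/2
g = -38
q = -46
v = -99/2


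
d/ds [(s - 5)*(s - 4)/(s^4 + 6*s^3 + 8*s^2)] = (-2*s^4 + 21*s^3 + 28*s^2 - 288*s - 320)/(s^3*(s^4 + 12*s^3 + 52*s^2 + 96*s + 64))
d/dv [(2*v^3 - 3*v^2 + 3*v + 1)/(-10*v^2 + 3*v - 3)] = (-20*v^4 + 12*v^3 + 3*v^2 + 38*v - 12)/(100*v^4 - 60*v^3 + 69*v^2 - 18*v + 9)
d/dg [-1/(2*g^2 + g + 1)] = (4*g + 1)/(2*g^2 + g + 1)^2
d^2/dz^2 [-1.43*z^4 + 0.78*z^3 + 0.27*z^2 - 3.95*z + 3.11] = -17.16*z^2 + 4.68*z + 0.54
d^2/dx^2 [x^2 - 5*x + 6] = 2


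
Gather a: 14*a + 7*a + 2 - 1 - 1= 21*a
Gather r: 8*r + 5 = 8*r + 5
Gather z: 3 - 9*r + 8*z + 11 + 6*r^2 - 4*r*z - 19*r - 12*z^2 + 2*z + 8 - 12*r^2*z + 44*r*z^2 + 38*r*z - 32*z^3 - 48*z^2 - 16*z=6*r^2 - 28*r - 32*z^3 + z^2*(44*r - 60) + z*(-12*r^2 + 34*r - 6) + 22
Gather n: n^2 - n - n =n^2 - 2*n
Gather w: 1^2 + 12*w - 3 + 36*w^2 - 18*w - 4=36*w^2 - 6*w - 6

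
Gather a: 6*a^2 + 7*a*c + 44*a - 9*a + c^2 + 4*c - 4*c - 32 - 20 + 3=6*a^2 + a*(7*c + 35) + c^2 - 49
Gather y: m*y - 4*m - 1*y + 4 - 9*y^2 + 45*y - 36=-4*m - 9*y^2 + y*(m + 44) - 32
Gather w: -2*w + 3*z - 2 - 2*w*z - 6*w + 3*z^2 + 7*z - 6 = w*(-2*z - 8) + 3*z^2 + 10*z - 8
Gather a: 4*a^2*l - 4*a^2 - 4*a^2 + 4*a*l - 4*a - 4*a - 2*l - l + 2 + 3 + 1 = a^2*(4*l - 8) + a*(4*l - 8) - 3*l + 6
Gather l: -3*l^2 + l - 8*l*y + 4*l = -3*l^2 + l*(5 - 8*y)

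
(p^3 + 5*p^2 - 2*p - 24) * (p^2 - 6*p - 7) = p^5 - p^4 - 39*p^3 - 47*p^2 + 158*p + 168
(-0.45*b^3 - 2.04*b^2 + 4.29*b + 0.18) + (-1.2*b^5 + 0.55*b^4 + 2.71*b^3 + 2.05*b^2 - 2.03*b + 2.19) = -1.2*b^5 + 0.55*b^4 + 2.26*b^3 + 0.00999999999999979*b^2 + 2.26*b + 2.37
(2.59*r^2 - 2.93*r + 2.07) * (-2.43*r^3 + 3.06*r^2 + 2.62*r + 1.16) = -6.2937*r^5 + 15.0453*r^4 - 7.2101*r^3 + 1.662*r^2 + 2.0246*r + 2.4012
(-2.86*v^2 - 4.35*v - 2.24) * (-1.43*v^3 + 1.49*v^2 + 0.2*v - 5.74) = 4.0898*v^5 + 1.9591*v^4 - 3.8503*v^3 + 12.2088*v^2 + 24.521*v + 12.8576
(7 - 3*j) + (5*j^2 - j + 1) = 5*j^2 - 4*j + 8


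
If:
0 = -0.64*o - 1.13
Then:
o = -1.77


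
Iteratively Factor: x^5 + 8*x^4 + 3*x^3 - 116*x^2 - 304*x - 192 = (x - 4)*(x^4 + 12*x^3 + 51*x^2 + 88*x + 48) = (x - 4)*(x + 1)*(x^3 + 11*x^2 + 40*x + 48) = (x - 4)*(x + 1)*(x + 3)*(x^2 + 8*x + 16) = (x - 4)*(x + 1)*(x + 3)*(x + 4)*(x + 4)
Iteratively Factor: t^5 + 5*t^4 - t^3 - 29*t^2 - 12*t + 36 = (t + 3)*(t^4 + 2*t^3 - 7*t^2 - 8*t + 12) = (t - 2)*(t + 3)*(t^3 + 4*t^2 + t - 6) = (t - 2)*(t + 2)*(t + 3)*(t^2 + 2*t - 3) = (t - 2)*(t - 1)*(t + 2)*(t + 3)*(t + 3)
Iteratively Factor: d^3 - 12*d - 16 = (d + 2)*(d^2 - 2*d - 8) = (d - 4)*(d + 2)*(d + 2)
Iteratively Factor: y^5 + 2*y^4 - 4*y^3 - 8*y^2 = (y)*(y^4 + 2*y^3 - 4*y^2 - 8*y) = y^2*(y^3 + 2*y^2 - 4*y - 8) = y^2*(y + 2)*(y^2 - 4) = y^2*(y - 2)*(y + 2)*(y + 2)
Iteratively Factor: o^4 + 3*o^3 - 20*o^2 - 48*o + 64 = (o + 4)*(o^3 - o^2 - 16*o + 16) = (o - 4)*(o + 4)*(o^2 + 3*o - 4) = (o - 4)*(o + 4)^2*(o - 1)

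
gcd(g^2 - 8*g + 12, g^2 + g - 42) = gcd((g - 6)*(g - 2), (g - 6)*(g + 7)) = g - 6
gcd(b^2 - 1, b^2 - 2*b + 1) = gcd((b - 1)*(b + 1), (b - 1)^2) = b - 1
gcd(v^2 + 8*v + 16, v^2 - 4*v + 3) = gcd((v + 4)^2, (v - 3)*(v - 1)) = 1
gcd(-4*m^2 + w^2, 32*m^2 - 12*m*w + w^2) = 1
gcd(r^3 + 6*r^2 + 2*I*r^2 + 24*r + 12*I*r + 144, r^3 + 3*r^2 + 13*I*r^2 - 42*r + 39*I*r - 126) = r + 6*I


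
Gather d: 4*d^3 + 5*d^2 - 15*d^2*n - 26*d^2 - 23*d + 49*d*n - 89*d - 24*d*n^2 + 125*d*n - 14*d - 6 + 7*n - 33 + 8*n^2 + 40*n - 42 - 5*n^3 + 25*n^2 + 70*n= 4*d^3 + d^2*(-15*n - 21) + d*(-24*n^2 + 174*n - 126) - 5*n^3 + 33*n^2 + 117*n - 81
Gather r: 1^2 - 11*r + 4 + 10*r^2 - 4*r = 10*r^2 - 15*r + 5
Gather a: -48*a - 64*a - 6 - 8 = -112*a - 14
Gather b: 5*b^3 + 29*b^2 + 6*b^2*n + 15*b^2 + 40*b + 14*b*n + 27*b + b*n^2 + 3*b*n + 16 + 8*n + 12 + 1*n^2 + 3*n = 5*b^3 + b^2*(6*n + 44) + b*(n^2 + 17*n + 67) + n^2 + 11*n + 28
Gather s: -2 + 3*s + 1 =3*s - 1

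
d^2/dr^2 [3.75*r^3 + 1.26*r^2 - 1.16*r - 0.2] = 22.5*r + 2.52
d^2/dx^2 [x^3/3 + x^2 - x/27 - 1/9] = 2*x + 2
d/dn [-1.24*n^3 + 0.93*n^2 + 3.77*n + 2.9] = -3.72*n^2 + 1.86*n + 3.77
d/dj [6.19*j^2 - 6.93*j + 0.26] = 12.38*j - 6.93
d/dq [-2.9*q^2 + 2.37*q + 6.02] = 2.37 - 5.8*q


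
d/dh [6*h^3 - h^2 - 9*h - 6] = 18*h^2 - 2*h - 9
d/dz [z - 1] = 1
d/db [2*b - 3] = 2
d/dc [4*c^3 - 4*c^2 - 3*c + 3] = 12*c^2 - 8*c - 3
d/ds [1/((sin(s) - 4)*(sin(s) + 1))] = (3 - 2*sin(s))*cos(s)/((sin(s) - 4)^2*(sin(s) + 1)^2)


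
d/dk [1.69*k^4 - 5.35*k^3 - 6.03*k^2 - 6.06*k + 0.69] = 6.76*k^3 - 16.05*k^2 - 12.06*k - 6.06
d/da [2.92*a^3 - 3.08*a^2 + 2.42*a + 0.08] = 8.76*a^2 - 6.16*a + 2.42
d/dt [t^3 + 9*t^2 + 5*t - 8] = 3*t^2 + 18*t + 5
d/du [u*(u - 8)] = 2*u - 8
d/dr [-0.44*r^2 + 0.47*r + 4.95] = 0.47 - 0.88*r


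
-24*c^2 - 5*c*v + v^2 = (-8*c + v)*(3*c + v)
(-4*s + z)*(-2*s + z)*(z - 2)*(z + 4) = 8*s^2*z^2 + 16*s^2*z - 64*s^2 - 6*s*z^3 - 12*s*z^2 + 48*s*z + z^4 + 2*z^3 - 8*z^2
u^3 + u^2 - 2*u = u*(u - 1)*(u + 2)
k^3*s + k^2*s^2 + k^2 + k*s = k*(k + s)*(k*s + 1)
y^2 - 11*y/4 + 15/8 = (y - 3/2)*(y - 5/4)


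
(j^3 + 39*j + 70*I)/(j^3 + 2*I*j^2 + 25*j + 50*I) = (j - 7*I)/(j - 5*I)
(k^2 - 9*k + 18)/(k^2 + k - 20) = (k^2 - 9*k + 18)/(k^2 + k - 20)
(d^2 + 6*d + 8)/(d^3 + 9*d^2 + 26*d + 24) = 1/(d + 3)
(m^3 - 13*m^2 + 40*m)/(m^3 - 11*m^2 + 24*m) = (m - 5)/(m - 3)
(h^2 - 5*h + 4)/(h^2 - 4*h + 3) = (h - 4)/(h - 3)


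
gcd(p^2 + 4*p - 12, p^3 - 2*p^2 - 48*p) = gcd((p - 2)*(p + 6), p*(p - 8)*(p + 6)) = p + 6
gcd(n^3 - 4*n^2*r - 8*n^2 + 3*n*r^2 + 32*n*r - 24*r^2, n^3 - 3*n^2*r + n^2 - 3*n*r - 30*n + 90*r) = -n + 3*r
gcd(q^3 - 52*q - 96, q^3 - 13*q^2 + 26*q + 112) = q^2 - 6*q - 16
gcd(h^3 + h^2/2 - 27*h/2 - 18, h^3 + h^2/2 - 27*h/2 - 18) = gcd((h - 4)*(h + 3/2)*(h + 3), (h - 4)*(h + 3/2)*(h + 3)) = h^3 + h^2/2 - 27*h/2 - 18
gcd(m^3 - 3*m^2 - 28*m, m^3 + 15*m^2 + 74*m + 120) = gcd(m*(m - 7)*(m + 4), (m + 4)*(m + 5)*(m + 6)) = m + 4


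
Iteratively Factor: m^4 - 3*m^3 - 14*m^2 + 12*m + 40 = (m + 2)*(m^3 - 5*m^2 - 4*m + 20) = (m - 2)*(m + 2)*(m^2 - 3*m - 10) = (m - 5)*(m - 2)*(m + 2)*(m + 2)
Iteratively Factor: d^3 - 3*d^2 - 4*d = (d - 4)*(d^2 + d) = d*(d - 4)*(d + 1)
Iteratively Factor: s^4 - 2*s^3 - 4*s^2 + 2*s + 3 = (s + 1)*(s^3 - 3*s^2 - s + 3) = (s - 3)*(s + 1)*(s^2 - 1) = (s - 3)*(s - 1)*(s + 1)*(s + 1)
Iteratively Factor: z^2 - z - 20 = (z + 4)*(z - 5)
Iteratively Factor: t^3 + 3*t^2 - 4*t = (t)*(t^2 + 3*t - 4) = t*(t - 1)*(t + 4)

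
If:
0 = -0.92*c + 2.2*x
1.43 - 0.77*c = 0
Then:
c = 1.86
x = 0.78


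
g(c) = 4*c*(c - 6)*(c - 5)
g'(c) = 4*c*(c - 6) + 4*c*(c - 5) + 4*(c - 6)*(c - 5) = 12*c^2 - 88*c + 120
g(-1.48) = -286.94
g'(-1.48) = 276.52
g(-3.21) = -970.89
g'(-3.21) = 526.13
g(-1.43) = -273.27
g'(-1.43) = 270.38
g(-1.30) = -239.15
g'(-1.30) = 254.68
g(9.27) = 517.74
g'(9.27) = 335.43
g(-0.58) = -85.18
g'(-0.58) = 175.08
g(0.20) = 22.27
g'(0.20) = 102.88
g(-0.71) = -108.81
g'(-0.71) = 188.53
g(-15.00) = -25200.00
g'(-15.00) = 4140.00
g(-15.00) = -25200.00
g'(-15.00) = 4140.00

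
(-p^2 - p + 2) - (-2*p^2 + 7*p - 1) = p^2 - 8*p + 3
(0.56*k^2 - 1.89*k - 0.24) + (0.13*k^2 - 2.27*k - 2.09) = 0.69*k^2 - 4.16*k - 2.33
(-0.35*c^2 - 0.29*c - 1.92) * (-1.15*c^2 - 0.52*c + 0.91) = 0.4025*c^4 + 0.5155*c^3 + 2.0403*c^2 + 0.7345*c - 1.7472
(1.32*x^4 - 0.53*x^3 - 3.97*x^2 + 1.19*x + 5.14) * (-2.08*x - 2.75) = -2.7456*x^5 - 2.5276*x^4 + 9.7151*x^3 + 8.4423*x^2 - 13.9637*x - 14.135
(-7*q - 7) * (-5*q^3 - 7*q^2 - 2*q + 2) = 35*q^4 + 84*q^3 + 63*q^2 - 14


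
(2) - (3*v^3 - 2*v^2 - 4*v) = -3*v^3 + 2*v^2 + 4*v + 2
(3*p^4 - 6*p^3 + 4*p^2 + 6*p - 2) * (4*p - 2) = 12*p^5 - 30*p^4 + 28*p^3 + 16*p^2 - 20*p + 4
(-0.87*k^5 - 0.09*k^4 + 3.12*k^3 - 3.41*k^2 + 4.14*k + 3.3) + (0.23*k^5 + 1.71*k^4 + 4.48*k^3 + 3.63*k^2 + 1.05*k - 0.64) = -0.64*k^5 + 1.62*k^4 + 7.6*k^3 + 0.22*k^2 + 5.19*k + 2.66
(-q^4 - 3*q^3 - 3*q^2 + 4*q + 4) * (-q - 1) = q^5 + 4*q^4 + 6*q^3 - q^2 - 8*q - 4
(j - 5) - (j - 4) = -1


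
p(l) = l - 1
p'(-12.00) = 1.00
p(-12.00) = -13.00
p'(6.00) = 1.00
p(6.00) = 5.00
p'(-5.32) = 1.00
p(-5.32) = -6.32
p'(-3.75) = 1.00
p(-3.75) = -4.75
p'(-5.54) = 1.00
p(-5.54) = -6.54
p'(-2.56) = 1.00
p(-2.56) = -3.56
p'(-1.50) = 1.00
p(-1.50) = -2.50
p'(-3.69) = 1.00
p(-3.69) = -4.69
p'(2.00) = 1.00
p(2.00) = 1.00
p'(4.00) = 1.00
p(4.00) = 3.00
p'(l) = 1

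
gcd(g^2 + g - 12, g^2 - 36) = 1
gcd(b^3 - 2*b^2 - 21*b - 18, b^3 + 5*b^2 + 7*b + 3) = b^2 + 4*b + 3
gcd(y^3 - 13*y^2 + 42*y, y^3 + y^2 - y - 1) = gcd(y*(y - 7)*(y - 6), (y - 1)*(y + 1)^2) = 1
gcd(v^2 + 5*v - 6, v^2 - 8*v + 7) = v - 1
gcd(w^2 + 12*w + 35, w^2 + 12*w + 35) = w^2 + 12*w + 35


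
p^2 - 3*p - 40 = (p - 8)*(p + 5)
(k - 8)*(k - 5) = k^2 - 13*k + 40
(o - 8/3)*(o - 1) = o^2 - 11*o/3 + 8/3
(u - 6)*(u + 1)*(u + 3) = u^3 - 2*u^2 - 21*u - 18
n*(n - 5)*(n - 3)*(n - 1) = n^4 - 9*n^3 + 23*n^2 - 15*n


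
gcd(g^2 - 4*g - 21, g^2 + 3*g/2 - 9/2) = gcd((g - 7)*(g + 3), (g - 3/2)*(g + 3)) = g + 3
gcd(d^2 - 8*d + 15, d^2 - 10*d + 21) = d - 3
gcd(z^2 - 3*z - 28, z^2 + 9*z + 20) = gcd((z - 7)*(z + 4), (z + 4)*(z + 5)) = z + 4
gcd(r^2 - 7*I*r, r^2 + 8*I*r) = r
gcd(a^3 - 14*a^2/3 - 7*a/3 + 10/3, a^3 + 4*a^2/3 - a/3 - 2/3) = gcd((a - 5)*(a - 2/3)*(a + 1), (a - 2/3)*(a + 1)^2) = a^2 + a/3 - 2/3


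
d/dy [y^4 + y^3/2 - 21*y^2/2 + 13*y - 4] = 4*y^3 + 3*y^2/2 - 21*y + 13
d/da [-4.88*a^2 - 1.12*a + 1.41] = -9.76*a - 1.12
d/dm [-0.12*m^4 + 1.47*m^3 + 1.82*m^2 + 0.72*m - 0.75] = -0.48*m^3 + 4.41*m^2 + 3.64*m + 0.72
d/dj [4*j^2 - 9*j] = 8*j - 9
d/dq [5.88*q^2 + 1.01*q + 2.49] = 11.76*q + 1.01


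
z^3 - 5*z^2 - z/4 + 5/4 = (z - 5)*(z - 1/2)*(z + 1/2)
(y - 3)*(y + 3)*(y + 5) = y^3 + 5*y^2 - 9*y - 45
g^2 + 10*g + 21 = (g + 3)*(g + 7)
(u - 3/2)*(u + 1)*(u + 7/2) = u^3 + 3*u^2 - 13*u/4 - 21/4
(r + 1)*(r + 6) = r^2 + 7*r + 6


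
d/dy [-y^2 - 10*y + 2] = -2*y - 10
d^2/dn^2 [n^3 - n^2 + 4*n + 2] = 6*n - 2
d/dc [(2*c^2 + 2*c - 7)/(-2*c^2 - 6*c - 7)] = 8*(-c^2 - 7*c - 7)/(4*c^4 + 24*c^3 + 64*c^2 + 84*c + 49)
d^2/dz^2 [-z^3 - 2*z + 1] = -6*z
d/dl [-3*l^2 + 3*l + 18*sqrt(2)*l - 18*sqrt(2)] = -6*l + 3 + 18*sqrt(2)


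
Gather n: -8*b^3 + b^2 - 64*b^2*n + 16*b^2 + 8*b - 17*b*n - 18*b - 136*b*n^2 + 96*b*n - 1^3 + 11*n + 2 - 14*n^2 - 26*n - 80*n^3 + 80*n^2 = -8*b^3 + 17*b^2 - 10*b - 80*n^3 + n^2*(66 - 136*b) + n*(-64*b^2 + 79*b - 15) + 1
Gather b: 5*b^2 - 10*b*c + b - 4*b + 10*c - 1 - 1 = 5*b^2 + b*(-10*c - 3) + 10*c - 2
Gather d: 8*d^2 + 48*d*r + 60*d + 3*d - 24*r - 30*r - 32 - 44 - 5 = 8*d^2 + d*(48*r + 63) - 54*r - 81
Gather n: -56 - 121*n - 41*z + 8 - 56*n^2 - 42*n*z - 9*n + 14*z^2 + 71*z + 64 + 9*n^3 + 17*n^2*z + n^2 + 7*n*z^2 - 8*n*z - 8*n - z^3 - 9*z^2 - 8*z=9*n^3 + n^2*(17*z - 55) + n*(7*z^2 - 50*z - 138) - z^3 + 5*z^2 + 22*z + 16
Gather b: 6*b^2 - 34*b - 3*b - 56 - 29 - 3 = 6*b^2 - 37*b - 88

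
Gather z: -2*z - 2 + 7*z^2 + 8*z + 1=7*z^2 + 6*z - 1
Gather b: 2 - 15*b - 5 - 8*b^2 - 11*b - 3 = -8*b^2 - 26*b - 6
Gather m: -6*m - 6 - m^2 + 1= -m^2 - 6*m - 5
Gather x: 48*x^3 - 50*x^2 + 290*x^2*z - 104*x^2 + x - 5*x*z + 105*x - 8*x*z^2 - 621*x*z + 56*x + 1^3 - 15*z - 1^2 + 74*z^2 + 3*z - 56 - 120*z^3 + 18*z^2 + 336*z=48*x^3 + x^2*(290*z - 154) + x*(-8*z^2 - 626*z + 162) - 120*z^3 + 92*z^2 + 324*z - 56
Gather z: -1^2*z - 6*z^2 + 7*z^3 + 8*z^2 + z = 7*z^3 + 2*z^2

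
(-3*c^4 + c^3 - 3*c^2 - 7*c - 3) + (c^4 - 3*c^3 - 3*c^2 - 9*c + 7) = -2*c^4 - 2*c^3 - 6*c^2 - 16*c + 4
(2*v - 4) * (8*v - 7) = 16*v^2 - 46*v + 28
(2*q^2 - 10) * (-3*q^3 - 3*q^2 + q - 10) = -6*q^5 - 6*q^4 + 32*q^3 + 10*q^2 - 10*q + 100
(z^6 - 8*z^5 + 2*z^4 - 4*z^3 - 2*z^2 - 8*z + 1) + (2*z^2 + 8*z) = z^6 - 8*z^5 + 2*z^4 - 4*z^3 + 1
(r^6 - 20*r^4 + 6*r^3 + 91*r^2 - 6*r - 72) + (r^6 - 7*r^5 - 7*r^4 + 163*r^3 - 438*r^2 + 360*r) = 2*r^6 - 7*r^5 - 27*r^4 + 169*r^3 - 347*r^2 + 354*r - 72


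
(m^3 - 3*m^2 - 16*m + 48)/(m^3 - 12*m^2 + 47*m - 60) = (m + 4)/(m - 5)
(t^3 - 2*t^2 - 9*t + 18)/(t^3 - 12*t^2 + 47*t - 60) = (t^2 + t - 6)/(t^2 - 9*t + 20)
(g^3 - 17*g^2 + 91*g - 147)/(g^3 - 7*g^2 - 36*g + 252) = (g^2 - 10*g + 21)/(g^2 - 36)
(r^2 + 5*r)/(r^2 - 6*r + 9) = r*(r + 5)/(r^2 - 6*r + 9)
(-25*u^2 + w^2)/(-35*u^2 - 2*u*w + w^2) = (5*u - w)/(7*u - w)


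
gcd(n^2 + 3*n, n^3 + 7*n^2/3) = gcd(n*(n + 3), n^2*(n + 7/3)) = n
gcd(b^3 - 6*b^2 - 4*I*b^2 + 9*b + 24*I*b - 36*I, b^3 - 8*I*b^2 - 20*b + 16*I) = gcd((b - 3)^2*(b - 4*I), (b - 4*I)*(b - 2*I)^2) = b - 4*I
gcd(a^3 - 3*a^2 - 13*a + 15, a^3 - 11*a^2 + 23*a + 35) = a - 5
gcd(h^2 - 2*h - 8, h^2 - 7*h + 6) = 1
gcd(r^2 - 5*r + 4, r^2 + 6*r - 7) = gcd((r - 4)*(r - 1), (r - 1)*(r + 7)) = r - 1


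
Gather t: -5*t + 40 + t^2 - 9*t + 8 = t^2 - 14*t + 48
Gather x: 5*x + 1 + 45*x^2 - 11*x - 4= 45*x^2 - 6*x - 3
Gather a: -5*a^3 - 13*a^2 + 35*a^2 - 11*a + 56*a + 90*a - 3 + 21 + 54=-5*a^3 + 22*a^2 + 135*a + 72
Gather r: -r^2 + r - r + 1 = 1 - r^2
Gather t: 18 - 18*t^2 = 18 - 18*t^2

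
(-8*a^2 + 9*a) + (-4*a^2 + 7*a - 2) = -12*a^2 + 16*a - 2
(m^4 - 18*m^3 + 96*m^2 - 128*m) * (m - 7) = m^5 - 25*m^4 + 222*m^3 - 800*m^2 + 896*m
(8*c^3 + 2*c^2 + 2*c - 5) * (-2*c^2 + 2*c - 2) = -16*c^5 + 12*c^4 - 16*c^3 + 10*c^2 - 14*c + 10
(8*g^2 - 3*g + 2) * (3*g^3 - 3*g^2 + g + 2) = 24*g^5 - 33*g^4 + 23*g^3 + 7*g^2 - 4*g + 4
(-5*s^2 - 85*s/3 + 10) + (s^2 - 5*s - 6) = -4*s^2 - 100*s/3 + 4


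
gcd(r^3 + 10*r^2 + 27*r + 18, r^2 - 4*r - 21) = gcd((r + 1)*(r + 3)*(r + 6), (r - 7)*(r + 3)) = r + 3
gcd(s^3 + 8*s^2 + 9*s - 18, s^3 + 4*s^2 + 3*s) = s + 3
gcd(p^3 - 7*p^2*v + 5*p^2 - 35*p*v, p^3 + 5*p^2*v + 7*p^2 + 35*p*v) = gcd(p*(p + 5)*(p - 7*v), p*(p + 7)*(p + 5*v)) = p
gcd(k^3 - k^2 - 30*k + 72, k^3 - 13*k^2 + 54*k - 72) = k^2 - 7*k + 12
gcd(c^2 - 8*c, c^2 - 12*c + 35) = 1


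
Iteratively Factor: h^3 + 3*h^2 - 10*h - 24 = (h + 4)*(h^2 - h - 6) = (h - 3)*(h + 4)*(h + 2)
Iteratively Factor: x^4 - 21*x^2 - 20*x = (x - 5)*(x^3 + 5*x^2 + 4*x) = (x - 5)*(x + 1)*(x^2 + 4*x) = x*(x - 5)*(x + 1)*(x + 4)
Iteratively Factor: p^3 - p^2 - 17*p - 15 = (p - 5)*(p^2 + 4*p + 3) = (p - 5)*(p + 1)*(p + 3)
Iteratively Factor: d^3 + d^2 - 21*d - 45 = (d - 5)*(d^2 + 6*d + 9) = (d - 5)*(d + 3)*(d + 3)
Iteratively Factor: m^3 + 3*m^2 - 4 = (m - 1)*(m^2 + 4*m + 4) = (m - 1)*(m + 2)*(m + 2)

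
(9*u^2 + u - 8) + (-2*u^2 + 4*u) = 7*u^2 + 5*u - 8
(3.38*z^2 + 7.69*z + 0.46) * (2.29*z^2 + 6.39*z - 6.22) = 7.7402*z^4 + 39.2083*z^3 + 29.1689*z^2 - 44.8924*z - 2.8612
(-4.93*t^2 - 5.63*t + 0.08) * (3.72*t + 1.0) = -18.3396*t^3 - 25.8736*t^2 - 5.3324*t + 0.08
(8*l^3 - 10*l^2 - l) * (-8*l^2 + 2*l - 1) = -64*l^5 + 96*l^4 - 20*l^3 + 8*l^2 + l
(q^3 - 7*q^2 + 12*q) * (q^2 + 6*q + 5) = q^5 - q^4 - 25*q^3 + 37*q^2 + 60*q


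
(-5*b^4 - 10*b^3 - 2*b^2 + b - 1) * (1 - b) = 5*b^5 + 5*b^4 - 8*b^3 - 3*b^2 + 2*b - 1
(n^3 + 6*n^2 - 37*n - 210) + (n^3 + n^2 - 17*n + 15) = 2*n^3 + 7*n^2 - 54*n - 195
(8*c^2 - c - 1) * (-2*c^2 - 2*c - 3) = -16*c^4 - 14*c^3 - 20*c^2 + 5*c + 3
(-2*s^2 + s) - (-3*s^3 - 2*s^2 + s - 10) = 3*s^3 + 10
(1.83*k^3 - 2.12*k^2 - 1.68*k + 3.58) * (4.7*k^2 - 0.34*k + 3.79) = 8.601*k^5 - 10.5862*k^4 - 0.239499999999999*k^3 + 9.3624*k^2 - 7.5844*k + 13.5682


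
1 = 1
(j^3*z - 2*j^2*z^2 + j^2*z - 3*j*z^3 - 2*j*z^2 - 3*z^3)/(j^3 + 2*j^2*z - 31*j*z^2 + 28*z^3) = z*(j^3 - 2*j^2*z + j^2 - 3*j*z^2 - 2*j*z - 3*z^2)/(j^3 + 2*j^2*z - 31*j*z^2 + 28*z^3)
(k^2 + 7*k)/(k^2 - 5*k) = (k + 7)/(k - 5)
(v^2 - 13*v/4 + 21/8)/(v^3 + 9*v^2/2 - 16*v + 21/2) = (v - 7/4)/(v^2 + 6*v - 7)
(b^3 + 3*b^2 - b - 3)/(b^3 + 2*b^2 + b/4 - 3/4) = 4*(b^2 + 2*b - 3)/(4*b^2 + 4*b - 3)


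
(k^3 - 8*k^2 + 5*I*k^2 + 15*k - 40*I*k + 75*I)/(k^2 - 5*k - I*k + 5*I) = (k^2 + k*(-3 + 5*I) - 15*I)/(k - I)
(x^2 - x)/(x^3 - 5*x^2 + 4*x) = 1/(x - 4)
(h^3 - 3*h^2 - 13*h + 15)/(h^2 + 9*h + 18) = (h^2 - 6*h + 5)/(h + 6)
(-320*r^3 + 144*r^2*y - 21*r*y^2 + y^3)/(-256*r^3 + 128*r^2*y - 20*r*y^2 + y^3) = (-5*r + y)/(-4*r + y)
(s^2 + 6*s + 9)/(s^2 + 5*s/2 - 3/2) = 2*(s + 3)/(2*s - 1)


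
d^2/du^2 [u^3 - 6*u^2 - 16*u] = 6*u - 12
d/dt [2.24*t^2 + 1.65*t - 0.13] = 4.48*t + 1.65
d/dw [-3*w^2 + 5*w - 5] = 5 - 6*w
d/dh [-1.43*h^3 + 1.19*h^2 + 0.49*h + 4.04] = -4.29*h^2 + 2.38*h + 0.49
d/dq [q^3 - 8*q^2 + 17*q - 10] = 3*q^2 - 16*q + 17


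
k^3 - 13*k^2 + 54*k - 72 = (k - 6)*(k - 4)*(k - 3)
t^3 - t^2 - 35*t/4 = t*(t - 7/2)*(t + 5/2)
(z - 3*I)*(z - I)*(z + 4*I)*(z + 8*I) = z^4 + 8*I*z^3 + 13*z^2 + 92*I*z + 96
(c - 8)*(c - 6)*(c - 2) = c^3 - 16*c^2 + 76*c - 96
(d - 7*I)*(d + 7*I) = d^2 + 49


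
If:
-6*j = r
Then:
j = -r/6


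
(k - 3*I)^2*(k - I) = k^3 - 7*I*k^2 - 15*k + 9*I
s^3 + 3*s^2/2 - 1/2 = (s - 1/2)*(s + 1)^2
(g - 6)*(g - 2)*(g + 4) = g^3 - 4*g^2 - 20*g + 48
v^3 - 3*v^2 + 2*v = v*(v - 2)*(v - 1)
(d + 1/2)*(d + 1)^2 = d^3 + 5*d^2/2 + 2*d + 1/2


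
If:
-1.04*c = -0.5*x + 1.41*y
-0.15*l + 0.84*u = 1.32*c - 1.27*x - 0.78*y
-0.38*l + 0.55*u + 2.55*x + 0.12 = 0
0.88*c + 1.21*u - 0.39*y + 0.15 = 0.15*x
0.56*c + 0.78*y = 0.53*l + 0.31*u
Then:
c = -0.06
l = 0.03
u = -0.08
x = -0.03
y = 0.03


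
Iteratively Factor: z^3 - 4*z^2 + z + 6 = (z + 1)*(z^2 - 5*z + 6) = (z - 3)*(z + 1)*(z - 2)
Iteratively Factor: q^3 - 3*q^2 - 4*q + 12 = (q + 2)*(q^2 - 5*q + 6) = (q - 2)*(q + 2)*(q - 3)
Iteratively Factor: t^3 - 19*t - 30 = (t - 5)*(t^2 + 5*t + 6) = (t - 5)*(t + 2)*(t + 3)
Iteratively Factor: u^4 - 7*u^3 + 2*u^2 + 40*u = (u)*(u^3 - 7*u^2 + 2*u + 40) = u*(u - 4)*(u^2 - 3*u - 10) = u*(u - 4)*(u + 2)*(u - 5)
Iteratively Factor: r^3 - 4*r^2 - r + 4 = (r - 1)*(r^2 - 3*r - 4) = (r - 1)*(r + 1)*(r - 4)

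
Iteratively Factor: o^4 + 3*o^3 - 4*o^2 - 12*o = (o + 2)*(o^3 + o^2 - 6*o) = (o - 2)*(o + 2)*(o^2 + 3*o) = o*(o - 2)*(o + 2)*(o + 3)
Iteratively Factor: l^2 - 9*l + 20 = (l - 5)*(l - 4)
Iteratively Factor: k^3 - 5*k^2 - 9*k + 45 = (k - 3)*(k^2 - 2*k - 15) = (k - 3)*(k + 3)*(k - 5)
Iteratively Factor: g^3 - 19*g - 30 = (g + 2)*(g^2 - 2*g - 15) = (g + 2)*(g + 3)*(g - 5)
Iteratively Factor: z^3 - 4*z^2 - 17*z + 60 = (z + 4)*(z^2 - 8*z + 15) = (z - 5)*(z + 4)*(z - 3)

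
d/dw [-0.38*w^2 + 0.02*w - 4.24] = 0.02 - 0.76*w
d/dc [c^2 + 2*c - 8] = 2*c + 2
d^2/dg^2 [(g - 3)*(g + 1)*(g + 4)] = 6*g + 4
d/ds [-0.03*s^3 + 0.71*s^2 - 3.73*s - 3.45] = -0.09*s^2 + 1.42*s - 3.73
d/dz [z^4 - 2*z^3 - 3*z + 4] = 4*z^3 - 6*z^2 - 3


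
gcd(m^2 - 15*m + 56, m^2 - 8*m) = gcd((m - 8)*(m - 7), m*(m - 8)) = m - 8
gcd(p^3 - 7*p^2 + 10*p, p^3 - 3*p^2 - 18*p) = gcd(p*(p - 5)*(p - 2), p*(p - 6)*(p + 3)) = p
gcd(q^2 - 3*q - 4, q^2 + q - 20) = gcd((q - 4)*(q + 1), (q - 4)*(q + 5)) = q - 4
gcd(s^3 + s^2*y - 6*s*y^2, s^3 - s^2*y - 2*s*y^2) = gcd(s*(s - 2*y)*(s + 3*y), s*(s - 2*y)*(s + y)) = -s^2 + 2*s*y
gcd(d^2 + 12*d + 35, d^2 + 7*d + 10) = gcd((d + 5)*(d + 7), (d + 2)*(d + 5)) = d + 5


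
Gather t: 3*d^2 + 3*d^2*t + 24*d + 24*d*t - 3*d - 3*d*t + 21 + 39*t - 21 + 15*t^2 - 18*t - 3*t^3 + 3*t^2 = 3*d^2 + 21*d - 3*t^3 + 18*t^2 + t*(3*d^2 + 21*d + 21)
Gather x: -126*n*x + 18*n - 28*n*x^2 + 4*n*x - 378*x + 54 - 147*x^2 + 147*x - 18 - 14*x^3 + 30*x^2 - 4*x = 18*n - 14*x^3 + x^2*(-28*n - 117) + x*(-122*n - 235) + 36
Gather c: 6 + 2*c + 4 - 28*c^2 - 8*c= -28*c^2 - 6*c + 10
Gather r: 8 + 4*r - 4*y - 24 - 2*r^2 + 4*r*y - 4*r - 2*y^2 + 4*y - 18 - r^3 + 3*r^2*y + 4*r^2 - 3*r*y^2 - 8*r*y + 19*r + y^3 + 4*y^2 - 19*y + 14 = -r^3 + r^2*(3*y + 2) + r*(-3*y^2 - 4*y + 19) + y^3 + 2*y^2 - 19*y - 20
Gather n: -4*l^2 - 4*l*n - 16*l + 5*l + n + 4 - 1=-4*l^2 - 11*l + n*(1 - 4*l) + 3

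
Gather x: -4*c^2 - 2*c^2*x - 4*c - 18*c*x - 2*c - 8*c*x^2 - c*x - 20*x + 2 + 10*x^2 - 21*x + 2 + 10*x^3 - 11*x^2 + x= -4*c^2 - 6*c + 10*x^3 + x^2*(-8*c - 1) + x*(-2*c^2 - 19*c - 40) + 4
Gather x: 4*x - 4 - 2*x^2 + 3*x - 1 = -2*x^2 + 7*x - 5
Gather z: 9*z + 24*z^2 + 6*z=24*z^2 + 15*z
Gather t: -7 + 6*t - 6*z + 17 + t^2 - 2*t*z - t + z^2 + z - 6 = t^2 + t*(5 - 2*z) + z^2 - 5*z + 4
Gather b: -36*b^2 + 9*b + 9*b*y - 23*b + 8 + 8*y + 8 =-36*b^2 + b*(9*y - 14) + 8*y + 16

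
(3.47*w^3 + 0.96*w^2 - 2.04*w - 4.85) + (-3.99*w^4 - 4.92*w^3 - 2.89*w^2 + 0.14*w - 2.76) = -3.99*w^4 - 1.45*w^3 - 1.93*w^2 - 1.9*w - 7.61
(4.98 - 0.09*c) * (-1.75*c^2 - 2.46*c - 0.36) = 0.1575*c^3 - 8.4936*c^2 - 12.2184*c - 1.7928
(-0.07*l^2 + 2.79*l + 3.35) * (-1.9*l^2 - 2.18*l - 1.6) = 0.133*l^4 - 5.1484*l^3 - 12.3352*l^2 - 11.767*l - 5.36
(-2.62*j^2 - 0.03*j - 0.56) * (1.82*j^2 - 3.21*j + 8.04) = -4.7684*j^4 + 8.3556*j^3 - 21.9877*j^2 + 1.5564*j - 4.5024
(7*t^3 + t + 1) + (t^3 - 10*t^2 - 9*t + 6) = 8*t^3 - 10*t^2 - 8*t + 7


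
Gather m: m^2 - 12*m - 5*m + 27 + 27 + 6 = m^2 - 17*m + 60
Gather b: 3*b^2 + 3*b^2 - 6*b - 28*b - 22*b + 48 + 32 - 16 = 6*b^2 - 56*b + 64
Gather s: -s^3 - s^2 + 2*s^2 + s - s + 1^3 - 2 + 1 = -s^3 + s^2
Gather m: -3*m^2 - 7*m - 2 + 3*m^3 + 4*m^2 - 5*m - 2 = 3*m^3 + m^2 - 12*m - 4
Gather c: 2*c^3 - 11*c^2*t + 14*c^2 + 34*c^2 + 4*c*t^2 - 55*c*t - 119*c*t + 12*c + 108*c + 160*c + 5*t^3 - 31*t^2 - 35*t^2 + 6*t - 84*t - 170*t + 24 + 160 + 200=2*c^3 + c^2*(48 - 11*t) + c*(4*t^2 - 174*t + 280) + 5*t^3 - 66*t^2 - 248*t + 384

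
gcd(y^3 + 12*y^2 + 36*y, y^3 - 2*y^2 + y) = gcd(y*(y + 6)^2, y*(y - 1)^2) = y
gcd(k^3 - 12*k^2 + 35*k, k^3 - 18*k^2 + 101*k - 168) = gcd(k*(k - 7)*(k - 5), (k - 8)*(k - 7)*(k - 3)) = k - 7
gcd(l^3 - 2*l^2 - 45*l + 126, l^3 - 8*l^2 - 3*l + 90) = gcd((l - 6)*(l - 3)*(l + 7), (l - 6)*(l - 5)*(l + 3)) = l - 6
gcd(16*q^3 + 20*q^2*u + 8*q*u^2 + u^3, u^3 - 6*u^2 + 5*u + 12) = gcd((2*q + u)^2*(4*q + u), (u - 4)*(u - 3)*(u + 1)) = 1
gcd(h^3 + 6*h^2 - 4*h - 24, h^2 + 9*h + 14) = h + 2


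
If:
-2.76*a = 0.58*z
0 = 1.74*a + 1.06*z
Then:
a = 0.00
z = 0.00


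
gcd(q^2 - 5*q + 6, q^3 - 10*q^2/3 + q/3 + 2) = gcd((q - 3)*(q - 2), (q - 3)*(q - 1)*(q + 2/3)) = q - 3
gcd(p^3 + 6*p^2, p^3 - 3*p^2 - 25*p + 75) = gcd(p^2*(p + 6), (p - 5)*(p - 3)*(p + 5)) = 1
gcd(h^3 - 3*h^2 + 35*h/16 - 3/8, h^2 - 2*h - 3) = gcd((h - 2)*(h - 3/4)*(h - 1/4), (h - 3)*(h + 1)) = 1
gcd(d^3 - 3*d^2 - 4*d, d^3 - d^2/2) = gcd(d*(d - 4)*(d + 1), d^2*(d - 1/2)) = d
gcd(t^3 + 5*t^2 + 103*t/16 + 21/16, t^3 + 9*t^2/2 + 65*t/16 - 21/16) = t^2 + 19*t/4 + 21/4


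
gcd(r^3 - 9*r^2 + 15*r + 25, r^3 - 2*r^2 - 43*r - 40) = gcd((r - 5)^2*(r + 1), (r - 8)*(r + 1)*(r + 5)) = r + 1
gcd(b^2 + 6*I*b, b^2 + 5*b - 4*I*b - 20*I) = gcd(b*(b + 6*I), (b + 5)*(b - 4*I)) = 1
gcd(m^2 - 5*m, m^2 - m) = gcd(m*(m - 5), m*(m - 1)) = m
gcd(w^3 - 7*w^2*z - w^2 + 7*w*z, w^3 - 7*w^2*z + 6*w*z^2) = w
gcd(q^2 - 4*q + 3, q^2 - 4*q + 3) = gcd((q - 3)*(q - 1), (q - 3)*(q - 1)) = q^2 - 4*q + 3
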